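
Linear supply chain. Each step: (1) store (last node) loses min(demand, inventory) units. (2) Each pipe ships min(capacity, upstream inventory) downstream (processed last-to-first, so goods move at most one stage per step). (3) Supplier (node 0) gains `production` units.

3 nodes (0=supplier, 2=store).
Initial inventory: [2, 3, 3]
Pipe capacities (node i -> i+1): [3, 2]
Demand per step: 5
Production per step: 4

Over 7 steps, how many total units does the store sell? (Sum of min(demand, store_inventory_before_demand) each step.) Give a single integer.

Step 1: sold=3 (running total=3) -> [4 3 2]
Step 2: sold=2 (running total=5) -> [5 4 2]
Step 3: sold=2 (running total=7) -> [6 5 2]
Step 4: sold=2 (running total=9) -> [7 6 2]
Step 5: sold=2 (running total=11) -> [8 7 2]
Step 6: sold=2 (running total=13) -> [9 8 2]
Step 7: sold=2 (running total=15) -> [10 9 2]

Answer: 15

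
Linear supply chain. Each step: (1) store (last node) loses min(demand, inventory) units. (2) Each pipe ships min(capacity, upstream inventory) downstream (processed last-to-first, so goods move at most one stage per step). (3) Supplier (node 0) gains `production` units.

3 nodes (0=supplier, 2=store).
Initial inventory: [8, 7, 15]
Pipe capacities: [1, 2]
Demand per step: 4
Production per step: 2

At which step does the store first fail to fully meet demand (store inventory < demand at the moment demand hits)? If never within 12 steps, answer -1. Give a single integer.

Step 1: demand=4,sold=4 ship[1->2]=2 ship[0->1]=1 prod=2 -> [9 6 13]
Step 2: demand=4,sold=4 ship[1->2]=2 ship[0->1]=1 prod=2 -> [10 5 11]
Step 3: demand=4,sold=4 ship[1->2]=2 ship[0->1]=1 prod=2 -> [11 4 9]
Step 4: demand=4,sold=4 ship[1->2]=2 ship[0->1]=1 prod=2 -> [12 3 7]
Step 5: demand=4,sold=4 ship[1->2]=2 ship[0->1]=1 prod=2 -> [13 2 5]
Step 6: demand=4,sold=4 ship[1->2]=2 ship[0->1]=1 prod=2 -> [14 1 3]
Step 7: demand=4,sold=3 ship[1->2]=1 ship[0->1]=1 prod=2 -> [15 1 1]
Step 8: demand=4,sold=1 ship[1->2]=1 ship[0->1]=1 prod=2 -> [16 1 1]
Step 9: demand=4,sold=1 ship[1->2]=1 ship[0->1]=1 prod=2 -> [17 1 1]
Step 10: demand=4,sold=1 ship[1->2]=1 ship[0->1]=1 prod=2 -> [18 1 1]
Step 11: demand=4,sold=1 ship[1->2]=1 ship[0->1]=1 prod=2 -> [19 1 1]
Step 12: demand=4,sold=1 ship[1->2]=1 ship[0->1]=1 prod=2 -> [20 1 1]
First stockout at step 7

7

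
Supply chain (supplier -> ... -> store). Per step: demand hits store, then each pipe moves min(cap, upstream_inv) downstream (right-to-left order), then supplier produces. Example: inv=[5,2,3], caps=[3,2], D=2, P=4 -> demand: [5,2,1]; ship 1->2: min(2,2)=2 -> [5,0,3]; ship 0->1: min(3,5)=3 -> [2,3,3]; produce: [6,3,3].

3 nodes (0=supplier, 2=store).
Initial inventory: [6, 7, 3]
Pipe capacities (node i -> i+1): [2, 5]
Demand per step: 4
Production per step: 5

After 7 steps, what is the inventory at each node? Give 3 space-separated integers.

Step 1: demand=4,sold=3 ship[1->2]=5 ship[0->1]=2 prod=5 -> inv=[9 4 5]
Step 2: demand=4,sold=4 ship[1->2]=4 ship[0->1]=2 prod=5 -> inv=[12 2 5]
Step 3: demand=4,sold=4 ship[1->2]=2 ship[0->1]=2 prod=5 -> inv=[15 2 3]
Step 4: demand=4,sold=3 ship[1->2]=2 ship[0->1]=2 prod=5 -> inv=[18 2 2]
Step 5: demand=4,sold=2 ship[1->2]=2 ship[0->1]=2 prod=5 -> inv=[21 2 2]
Step 6: demand=4,sold=2 ship[1->2]=2 ship[0->1]=2 prod=5 -> inv=[24 2 2]
Step 7: demand=4,sold=2 ship[1->2]=2 ship[0->1]=2 prod=5 -> inv=[27 2 2]

27 2 2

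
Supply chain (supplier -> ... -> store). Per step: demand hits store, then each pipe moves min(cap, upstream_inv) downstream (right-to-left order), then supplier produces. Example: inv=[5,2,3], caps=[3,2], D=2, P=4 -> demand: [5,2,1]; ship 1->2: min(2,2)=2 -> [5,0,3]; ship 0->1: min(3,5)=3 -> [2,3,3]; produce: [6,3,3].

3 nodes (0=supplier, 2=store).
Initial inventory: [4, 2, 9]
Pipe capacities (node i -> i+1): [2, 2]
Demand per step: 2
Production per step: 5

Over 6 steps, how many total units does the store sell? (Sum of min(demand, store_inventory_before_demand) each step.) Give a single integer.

Step 1: sold=2 (running total=2) -> [7 2 9]
Step 2: sold=2 (running total=4) -> [10 2 9]
Step 3: sold=2 (running total=6) -> [13 2 9]
Step 4: sold=2 (running total=8) -> [16 2 9]
Step 5: sold=2 (running total=10) -> [19 2 9]
Step 6: sold=2 (running total=12) -> [22 2 9]

Answer: 12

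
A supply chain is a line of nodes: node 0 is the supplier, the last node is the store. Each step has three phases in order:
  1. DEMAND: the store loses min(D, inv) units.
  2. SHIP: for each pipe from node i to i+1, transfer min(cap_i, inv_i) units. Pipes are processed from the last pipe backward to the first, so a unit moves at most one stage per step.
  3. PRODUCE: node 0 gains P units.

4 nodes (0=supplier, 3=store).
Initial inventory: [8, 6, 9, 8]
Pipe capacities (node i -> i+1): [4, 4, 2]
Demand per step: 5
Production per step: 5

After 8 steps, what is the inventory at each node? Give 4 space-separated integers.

Step 1: demand=5,sold=5 ship[2->3]=2 ship[1->2]=4 ship[0->1]=4 prod=5 -> inv=[9 6 11 5]
Step 2: demand=5,sold=5 ship[2->3]=2 ship[1->2]=4 ship[0->1]=4 prod=5 -> inv=[10 6 13 2]
Step 3: demand=5,sold=2 ship[2->3]=2 ship[1->2]=4 ship[0->1]=4 prod=5 -> inv=[11 6 15 2]
Step 4: demand=5,sold=2 ship[2->3]=2 ship[1->2]=4 ship[0->1]=4 prod=5 -> inv=[12 6 17 2]
Step 5: demand=5,sold=2 ship[2->3]=2 ship[1->2]=4 ship[0->1]=4 prod=5 -> inv=[13 6 19 2]
Step 6: demand=5,sold=2 ship[2->3]=2 ship[1->2]=4 ship[0->1]=4 prod=5 -> inv=[14 6 21 2]
Step 7: demand=5,sold=2 ship[2->3]=2 ship[1->2]=4 ship[0->1]=4 prod=5 -> inv=[15 6 23 2]
Step 8: demand=5,sold=2 ship[2->3]=2 ship[1->2]=4 ship[0->1]=4 prod=5 -> inv=[16 6 25 2]

16 6 25 2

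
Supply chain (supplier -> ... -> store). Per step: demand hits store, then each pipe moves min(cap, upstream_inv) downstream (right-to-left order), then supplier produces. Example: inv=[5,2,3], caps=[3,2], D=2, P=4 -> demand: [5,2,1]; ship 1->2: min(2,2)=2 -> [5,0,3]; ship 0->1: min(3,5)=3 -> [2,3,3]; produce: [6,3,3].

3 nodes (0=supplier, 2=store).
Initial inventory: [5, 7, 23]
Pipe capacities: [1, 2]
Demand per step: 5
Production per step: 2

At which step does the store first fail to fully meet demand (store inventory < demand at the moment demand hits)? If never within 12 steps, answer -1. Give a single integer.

Step 1: demand=5,sold=5 ship[1->2]=2 ship[0->1]=1 prod=2 -> [6 6 20]
Step 2: demand=5,sold=5 ship[1->2]=2 ship[0->1]=1 prod=2 -> [7 5 17]
Step 3: demand=5,sold=5 ship[1->2]=2 ship[0->1]=1 prod=2 -> [8 4 14]
Step 4: demand=5,sold=5 ship[1->2]=2 ship[0->1]=1 prod=2 -> [9 3 11]
Step 5: demand=5,sold=5 ship[1->2]=2 ship[0->1]=1 prod=2 -> [10 2 8]
Step 6: demand=5,sold=5 ship[1->2]=2 ship[0->1]=1 prod=2 -> [11 1 5]
Step 7: demand=5,sold=5 ship[1->2]=1 ship[0->1]=1 prod=2 -> [12 1 1]
Step 8: demand=5,sold=1 ship[1->2]=1 ship[0->1]=1 prod=2 -> [13 1 1]
Step 9: demand=5,sold=1 ship[1->2]=1 ship[0->1]=1 prod=2 -> [14 1 1]
Step 10: demand=5,sold=1 ship[1->2]=1 ship[0->1]=1 prod=2 -> [15 1 1]
Step 11: demand=5,sold=1 ship[1->2]=1 ship[0->1]=1 prod=2 -> [16 1 1]
Step 12: demand=5,sold=1 ship[1->2]=1 ship[0->1]=1 prod=2 -> [17 1 1]
First stockout at step 8

8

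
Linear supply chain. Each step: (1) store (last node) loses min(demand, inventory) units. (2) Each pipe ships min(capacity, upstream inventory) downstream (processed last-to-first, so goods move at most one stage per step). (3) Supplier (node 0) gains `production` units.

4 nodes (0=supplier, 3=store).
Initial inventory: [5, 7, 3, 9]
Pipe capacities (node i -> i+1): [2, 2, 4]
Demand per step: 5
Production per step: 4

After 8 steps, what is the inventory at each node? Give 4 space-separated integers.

Step 1: demand=5,sold=5 ship[2->3]=3 ship[1->2]=2 ship[0->1]=2 prod=4 -> inv=[7 7 2 7]
Step 2: demand=5,sold=5 ship[2->3]=2 ship[1->2]=2 ship[0->1]=2 prod=4 -> inv=[9 7 2 4]
Step 3: demand=5,sold=4 ship[2->3]=2 ship[1->2]=2 ship[0->1]=2 prod=4 -> inv=[11 7 2 2]
Step 4: demand=5,sold=2 ship[2->3]=2 ship[1->2]=2 ship[0->1]=2 prod=4 -> inv=[13 7 2 2]
Step 5: demand=5,sold=2 ship[2->3]=2 ship[1->2]=2 ship[0->1]=2 prod=4 -> inv=[15 7 2 2]
Step 6: demand=5,sold=2 ship[2->3]=2 ship[1->2]=2 ship[0->1]=2 prod=4 -> inv=[17 7 2 2]
Step 7: demand=5,sold=2 ship[2->3]=2 ship[1->2]=2 ship[0->1]=2 prod=4 -> inv=[19 7 2 2]
Step 8: demand=5,sold=2 ship[2->3]=2 ship[1->2]=2 ship[0->1]=2 prod=4 -> inv=[21 7 2 2]

21 7 2 2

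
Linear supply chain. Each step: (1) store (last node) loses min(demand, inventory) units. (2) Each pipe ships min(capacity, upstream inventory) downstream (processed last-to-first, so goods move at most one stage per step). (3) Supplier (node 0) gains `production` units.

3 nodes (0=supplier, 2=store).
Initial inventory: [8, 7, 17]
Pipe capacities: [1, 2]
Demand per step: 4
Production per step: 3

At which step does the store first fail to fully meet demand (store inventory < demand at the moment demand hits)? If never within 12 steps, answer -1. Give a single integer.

Step 1: demand=4,sold=4 ship[1->2]=2 ship[0->1]=1 prod=3 -> [10 6 15]
Step 2: demand=4,sold=4 ship[1->2]=2 ship[0->1]=1 prod=3 -> [12 5 13]
Step 3: demand=4,sold=4 ship[1->2]=2 ship[0->1]=1 prod=3 -> [14 4 11]
Step 4: demand=4,sold=4 ship[1->2]=2 ship[0->1]=1 prod=3 -> [16 3 9]
Step 5: demand=4,sold=4 ship[1->2]=2 ship[0->1]=1 prod=3 -> [18 2 7]
Step 6: demand=4,sold=4 ship[1->2]=2 ship[0->1]=1 prod=3 -> [20 1 5]
Step 7: demand=4,sold=4 ship[1->2]=1 ship[0->1]=1 prod=3 -> [22 1 2]
Step 8: demand=4,sold=2 ship[1->2]=1 ship[0->1]=1 prod=3 -> [24 1 1]
Step 9: demand=4,sold=1 ship[1->2]=1 ship[0->1]=1 prod=3 -> [26 1 1]
Step 10: demand=4,sold=1 ship[1->2]=1 ship[0->1]=1 prod=3 -> [28 1 1]
Step 11: demand=4,sold=1 ship[1->2]=1 ship[0->1]=1 prod=3 -> [30 1 1]
Step 12: demand=4,sold=1 ship[1->2]=1 ship[0->1]=1 prod=3 -> [32 1 1]
First stockout at step 8

8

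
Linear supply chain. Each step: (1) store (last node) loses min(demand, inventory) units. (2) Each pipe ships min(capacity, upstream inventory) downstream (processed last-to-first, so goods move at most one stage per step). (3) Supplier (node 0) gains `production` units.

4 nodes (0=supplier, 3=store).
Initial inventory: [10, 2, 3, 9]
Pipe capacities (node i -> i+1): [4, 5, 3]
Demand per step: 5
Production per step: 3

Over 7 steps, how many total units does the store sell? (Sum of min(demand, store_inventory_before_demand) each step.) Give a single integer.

Step 1: sold=5 (running total=5) -> [9 4 2 7]
Step 2: sold=5 (running total=10) -> [8 4 4 4]
Step 3: sold=4 (running total=14) -> [7 4 5 3]
Step 4: sold=3 (running total=17) -> [6 4 6 3]
Step 5: sold=3 (running total=20) -> [5 4 7 3]
Step 6: sold=3 (running total=23) -> [4 4 8 3]
Step 7: sold=3 (running total=26) -> [3 4 9 3]

Answer: 26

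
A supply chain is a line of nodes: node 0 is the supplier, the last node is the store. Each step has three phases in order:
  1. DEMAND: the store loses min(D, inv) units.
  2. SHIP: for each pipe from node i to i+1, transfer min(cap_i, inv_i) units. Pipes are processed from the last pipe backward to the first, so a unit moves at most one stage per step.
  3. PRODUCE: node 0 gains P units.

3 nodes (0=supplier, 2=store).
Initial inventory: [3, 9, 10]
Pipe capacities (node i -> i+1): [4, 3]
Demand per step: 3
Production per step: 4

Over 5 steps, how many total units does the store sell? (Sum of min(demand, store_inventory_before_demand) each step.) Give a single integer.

Step 1: sold=3 (running total=3) -> [4 9 10]
Step 2: sold=3 (running total=6) -> [4 10 10]
Step 3: sold=3 (running total=9) -> [4 11 10]
Step 4: sold=3 (running total=12) -> [4 12 10]
Step 5: sold=3 (running total=15) -> [4 13 10]

Answer: 15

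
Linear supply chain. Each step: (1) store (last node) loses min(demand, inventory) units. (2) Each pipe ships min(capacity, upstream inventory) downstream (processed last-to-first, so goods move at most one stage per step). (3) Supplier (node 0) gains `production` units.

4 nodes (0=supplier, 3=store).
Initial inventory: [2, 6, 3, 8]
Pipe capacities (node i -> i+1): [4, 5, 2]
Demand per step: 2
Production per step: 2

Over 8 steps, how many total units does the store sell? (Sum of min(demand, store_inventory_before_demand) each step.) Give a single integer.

Step 1: sold=2 (running total=2) -> [2 3 6 8]
Step 2: sold=2 (running total=4) -> [2 2 7 8]
Step 3: sold=2 (running total=6) -> [2 2 7 8]
Step 4: sold=2 (running total=8) -> [2 2 7 8]
Step 5: sold=2 (running total=10) -> [2 2 7 8]
Step 6: sold=2 (running total=12) -> [2 2 7 8]
Step 7: sold=2 (running total=14) -> [2 2 7 8]
Step 8: sold=2 (running total=16) -> [2 2 7 8]

Answer: 16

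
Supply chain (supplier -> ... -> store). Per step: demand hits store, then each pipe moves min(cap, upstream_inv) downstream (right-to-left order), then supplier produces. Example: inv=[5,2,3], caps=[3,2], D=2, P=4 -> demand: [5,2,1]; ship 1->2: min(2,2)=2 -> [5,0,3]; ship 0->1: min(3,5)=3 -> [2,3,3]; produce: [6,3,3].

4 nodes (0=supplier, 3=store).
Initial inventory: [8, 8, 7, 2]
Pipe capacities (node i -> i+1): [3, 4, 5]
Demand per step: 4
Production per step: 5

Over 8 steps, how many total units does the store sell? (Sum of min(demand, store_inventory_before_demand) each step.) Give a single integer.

Answer: 30

Derivation:
Step 1: sold=2 (running total=2) -> [10 7 6 5]
Step 2: sold=4 (running total=6) -> [12 6 5 6]
Step 3: sold=4 (running total=10) -> [14 5 4 7]
Step 4: sold=4 (running total=14) -> [16 4 4 7]
Step 5: sold=4 (running total=18) -> [18 3 4 7]
Step 6: sold=4 (running total=22) -> [20 3 3 7]
Step 7: sold=4 (running total=26) -> [22 3 3 6]
Step 8: sold=4 (running total=30) -> [24 3 3 5]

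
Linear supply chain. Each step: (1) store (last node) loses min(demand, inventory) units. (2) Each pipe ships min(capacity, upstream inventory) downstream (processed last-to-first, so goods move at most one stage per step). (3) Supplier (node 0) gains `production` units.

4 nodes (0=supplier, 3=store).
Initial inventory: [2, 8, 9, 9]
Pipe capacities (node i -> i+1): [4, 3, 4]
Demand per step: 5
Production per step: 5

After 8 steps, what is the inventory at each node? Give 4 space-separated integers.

Step 1: demand=5,sold=5 ship[2->3]=4 ship[1->2]=3 ship[0->1]=2 prod=5 -> inv=[5 7 8 8]
Step 2: demand=5,sold=5 ship[2->3]=4 ship[1->2]=3 ship[0->1]=4 prod=5 -> inv=[6 8 7 7]
Step 3: demand=5,sold=5 ship[2->3]=4 ship[1->2]=3 ship[0->1]=4 prod=5 -> inv=[7 9 6 6]
Step 4: demand=5,sold=5 ship[2->3]=4 ship[1->2]=3 ship[0->1]=4 prod=5 -> inv=[8 10 5 5]
Step 5: demand=5,sold=5 ship[2->3]=4 ship[1->2]=3 ship[0->1]=4 prod=5 -> inv=[9 11 4 4]
Step 6: demand=5,sold=4 ship[2->3]=4 ship[1->2]=3 ship[0->1]=4 prod=5 -> inv=[10 12 3 4]
Step 7: demand=5,sold=4 ship[2->3]=3 ship[1->2]=3 ship[0->1]=4 prod=5 -> inv=[11 13 3 3]
Step 8: demand=5,sold=3 ship[2->3]=3 ship[1->2]=3 ship[0->1]=4 prod=5 -> inv=[12 14 3 3]

12 14 3 3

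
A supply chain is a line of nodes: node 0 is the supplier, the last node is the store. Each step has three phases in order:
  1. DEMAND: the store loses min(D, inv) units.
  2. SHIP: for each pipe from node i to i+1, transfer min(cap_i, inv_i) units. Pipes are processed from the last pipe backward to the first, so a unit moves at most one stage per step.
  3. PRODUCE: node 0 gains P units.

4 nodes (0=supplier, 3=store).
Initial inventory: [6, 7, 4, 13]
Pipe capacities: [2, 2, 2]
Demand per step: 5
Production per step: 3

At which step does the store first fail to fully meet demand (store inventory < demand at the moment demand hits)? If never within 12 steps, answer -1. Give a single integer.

Step 1: demand=5,sold=5 ship[2->3]=2 ship[1->2]=2 ship[0->1]=2 prod=3 -> [7 7 4 10]
Step 2: demand=5,sold=5 ship[2->3]=2 ship[1->2]=2 ship[0->1]=2 prod=3 -> [8 7 4 7]
Step 3: demand=5,sold=5 ship[2->3]=2 ship[1->2]=2 ship[0->1]=2 prod=3 -> [9 7 4 4]
Step 4: demand=5,sold=4 ship[2->3]=2 ship[1->2]=2 ship[0->1]=2 prod=3 -> [10 7 4 2]
Step 5: demand=5,sold=2 ship[2->3]=2 ship[1->2]=2 ship[0->1]=2 prod=3 -> [11 7 4 2]
Step 6: demand=5,sold=2 ship[2->3]=2 ship[1->2]=2 ship[0->1]=2 prod=3 -> [12 7 4 2]
Step 7: demand=5,sold=2 ship[2->3]=2 ship[1->2]=2 ship[0->1]=2 prod=3 -> [13 7 4 2]
Step 8: demand=5,sold=2 ship[2->3]=2 ship[1->2]=2 ship[0->1]=2 prod=3 -> [14 7 4 2]
Step 9: demand=5,sold=2 ship[2->3]=2 ship[1->2]=2 ship[0->1]=2 prod=3 -> [15 7 4 2]
Step 10: demand=5,sold=2 ship[2->3]=2 ship[1->2]=2 ship[0->1]=2 prod=3 -> [16 7 4 2]
Step 11: demand=5,sold=2 ship[2->3]=2 ship[1->2]=2 ship[0->1]=2 prod=3 -> [17 7 4 2]
Step 12: demand=5,sold=2 ship[2->3]=2 ship[1->2]=2 ship[0->1]=2 prod=3 -> [18 7 4 2]
First stockout at step 4

4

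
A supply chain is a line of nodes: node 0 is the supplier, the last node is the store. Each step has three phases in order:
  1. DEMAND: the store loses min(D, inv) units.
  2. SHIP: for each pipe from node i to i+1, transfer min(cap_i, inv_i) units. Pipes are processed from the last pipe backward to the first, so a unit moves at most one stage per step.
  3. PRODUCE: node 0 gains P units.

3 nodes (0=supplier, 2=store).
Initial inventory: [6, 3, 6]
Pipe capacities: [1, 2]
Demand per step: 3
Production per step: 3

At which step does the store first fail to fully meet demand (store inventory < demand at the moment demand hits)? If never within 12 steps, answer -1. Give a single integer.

Step 1: demand=3,sold=3 ship[1->2]=2 ship[0->1]=1 prod=3 -> [8 2 5]
Step 2: demand=3,sold=3 ship[1->2]=2 ship[0->1]=1 prod=3 -> [10 1 4]
Step 3: demand=3,sold=3 ship[1->2]=1 ship[0->1]=1 prod=3 -> [12 1 2]
Step 4: demand=3,sold=2 ship[1->2]=1 ship[0->1]=1 prod=3 -> [14 1 1]
Step 5: demand=3,sold=1 ship[1->2]=1 ship[0->1]=1 prod=3 -> [16 1 1]
Step 6: demand=3,sold=1 ship[1->2]=1 ship[0->1]=1 prod=3 -> [18 1 1]
Step 7: demand=3,sold=1 ship[1->2]=1 ship[0->1]=1 prod=3 -> [20 1 1]
Step 8: demand=3,sold=1 ship[1->2]=1 ship[0->1]=1 prod=3 -> [22 1 1]
Step 9: demand=3,sold=1 ship[1->2]=1 ship[0->1]=1 prod=3 -> [24 1 1]
Step 10: demand=3,sold=1 ship[1->2]=1 ship[0->1]=1 prod=3 -> [26 1 1]
Step 11: demand=3,sold=1 ship[1->2]=1 ship[0->1]=1 prod=3 -> [28 1 1]
Step 12: demand=3,sold=1 ship[1->2]=1 ship[0->1]=1 prod=3 -> [30 1 1]
First stockout at step 4

4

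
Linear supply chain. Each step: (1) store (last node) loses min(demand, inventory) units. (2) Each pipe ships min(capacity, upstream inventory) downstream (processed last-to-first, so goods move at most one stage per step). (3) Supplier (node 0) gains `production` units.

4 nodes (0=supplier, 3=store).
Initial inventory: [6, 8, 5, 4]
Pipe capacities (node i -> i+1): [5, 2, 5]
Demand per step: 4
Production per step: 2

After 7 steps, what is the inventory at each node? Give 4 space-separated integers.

Step 1: demand=4,sold=4 ship[2->3]=5 ship[1->2]=2 ship[0->1]=5 prod=2 -> inv=[3 11 2 5]
Step 2: demand=4,sold=4 ship[2->3]=2 ship[1->2]=2 ship[0->1]=3 prod=2 -> inv=[2 12 2 3]
Step 3: demand=4,sold=3 ship[2->3]=2 ship[1->2]=2 ship[0->1]=2 prod=2 -> inv=[2 12 2 2]
Step 4: demand=4,sold=2 ship[2->3]=2 ship[1->2]=2 ship[0->1]=2 prod=2 -> inv=[2 12 2 2]
Step 5: demand=4,sold=2 ship[2->3]=2 ship[1->2]=2 ship[0->1]=2 prod=2 -> inv=[2 12 2 2]
Step 6: demand=4,sold=2 ship[2->3]=2 ship[1->2]=2 ship[0->1]=2 prod=2 -> inv=[2 12 2 2]
Step 7: demand=4,sold=2 ship[2->3]=2 ship[1->2]=2 ship[0->1]=2 prod=2 -> inv=[2 12 2 2]

2 12 2 2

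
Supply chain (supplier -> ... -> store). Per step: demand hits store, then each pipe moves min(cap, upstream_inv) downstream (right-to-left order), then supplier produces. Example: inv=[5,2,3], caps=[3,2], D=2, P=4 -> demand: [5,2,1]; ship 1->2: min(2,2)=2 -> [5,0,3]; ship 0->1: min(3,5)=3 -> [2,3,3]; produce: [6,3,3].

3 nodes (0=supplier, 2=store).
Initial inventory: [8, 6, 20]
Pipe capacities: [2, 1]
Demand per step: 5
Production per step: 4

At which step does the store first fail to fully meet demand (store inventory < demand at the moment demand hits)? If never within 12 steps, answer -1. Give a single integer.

Step 1: demand=5,sold=5 ship[1->2]=1 ship[0->1]=2 prod=4 -> [10 7 16]
Step 2: demand=5,sold=5 ship[1->2]=1 ship[0->1]=2 prod=4 -> [12 8 12]
Step 3: demand=5,sold=5 ship[1->2]=1 ship[0->1]=2 prod=4 -> [14 9 8]
Step 4: demand=5,sold=5 ship[1->2]=1 ship[0->1]=2 prod=4 -> [16 10 4]
Step 5: demand=5,sold=4 ship[1->2]=1 ship[0->1]=2 prod=4 -> [18 11 1]
Step 6: demand=5,sold=1 ship[1->2]=1 ship[0->1]=2 prod=4 -> [20 12 1]
Step 7: demand=5,sold=1 ship[1->2]=1 ship[0->1]=2 prod=4 -> [22 13 1]
Step 8: demand=5,sold=1 ship[1->2]=1 ship[0->1]=2 prod=4 -> [24 14 1]
Step 9: demand=5,sold=1 ship[1->2]=1 ship[0->1]=2 prod=4 -> [26 15 1]
Step 10: demand=5,sold=1 ship[1->2]=1 ship[0->1]=2 prod=4 -> [28 16 1]
Step 11: demand=5,sold=1 ship[1->2]=1 ship[0->1]=2 prod=4 -> [30 17 1]
Step 12: demand=5,sold=1 ship[1->2]=1 ship[0->1]=2 prod=4 -> [32 18 1]
First stockout at step 5

5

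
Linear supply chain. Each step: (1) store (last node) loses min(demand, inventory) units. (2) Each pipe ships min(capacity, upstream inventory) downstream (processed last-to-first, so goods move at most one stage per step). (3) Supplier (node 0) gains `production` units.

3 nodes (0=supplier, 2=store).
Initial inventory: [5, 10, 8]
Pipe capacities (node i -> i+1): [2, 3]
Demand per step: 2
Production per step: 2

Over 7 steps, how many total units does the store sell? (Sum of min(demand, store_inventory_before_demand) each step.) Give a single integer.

Step 1: sold=2 (running total=2) -> [5 9 9]
Step 2: sold=2 (running total=4) -> [5 8 10]
Step 3: sold=2 (running total=6) -> [5 7 11]
Step 4: sold=2 (running total=8) -> [5 6 12]
Step 5: sold=2 (running total=10) -> [5 5 13]
Step 6: sold=2 (running total=12) -> [5 4 14]
Step 7: sold=2 (running total=14) -> [5 3 15]

Answer: 14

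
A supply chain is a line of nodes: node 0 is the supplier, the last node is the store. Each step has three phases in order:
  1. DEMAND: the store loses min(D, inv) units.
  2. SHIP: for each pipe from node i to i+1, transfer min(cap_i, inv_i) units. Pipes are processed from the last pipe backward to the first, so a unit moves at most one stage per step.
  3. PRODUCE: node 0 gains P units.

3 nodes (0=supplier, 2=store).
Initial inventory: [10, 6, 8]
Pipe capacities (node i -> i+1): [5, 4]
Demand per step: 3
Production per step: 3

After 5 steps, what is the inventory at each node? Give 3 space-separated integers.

Step 1: demand=3,sold=3 ship[1->2]=4 ship[0->1]=5 prod=3 -> inv=[8 7 9]
Step 2: demand=3,sold=3 ship[1->2]=4 ship[0->1]=5 prod=3 -> inv=[6 8 10]
Step 3: demand=3,sold=3 ship[1->2]=4 ship[0->1]=5 prod=3 -> inv=[4 9 11]
Step 4: demand=3,sold=3 ship[1->2]=4 ship[0->1]=4 prod=3 -> inv=[3 9 12]
Step 5: demand=3,sold=3 ship[1->2]=4 ship[0->1]=3 prod=3 -> inv=[3 8 13]

3 8 13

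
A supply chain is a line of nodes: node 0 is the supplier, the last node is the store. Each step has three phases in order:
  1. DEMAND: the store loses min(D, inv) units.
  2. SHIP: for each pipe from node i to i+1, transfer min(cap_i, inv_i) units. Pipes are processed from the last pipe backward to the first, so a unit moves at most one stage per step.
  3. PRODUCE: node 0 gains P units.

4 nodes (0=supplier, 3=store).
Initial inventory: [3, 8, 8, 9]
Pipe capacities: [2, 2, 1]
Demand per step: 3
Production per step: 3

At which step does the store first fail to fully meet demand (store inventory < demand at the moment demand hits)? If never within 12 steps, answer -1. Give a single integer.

Step 1: demand=3,sold=3 ship[2->3]=1 ship[1->2]=2 ship[0->1]=2 prod=3 -> [4 8 9 7]
Step 2: demand=3,sold=3 ship[2->3]=1 ship[1->2]=2 ship[0->1]=2 prod=3 -> [5 8 10 5]
Step 3: demand=3,sold=3 ship[2->3]=1 ship[1->2]=2 ship[0->1]=2 prod=3 -> [6 8 11 3]
Step 4: demand=3,sold=3 ship[2->3]=1 ship[1->2]=2 ship[0->1]=2 prod=3 -> [7 8 12 1]
Step 5: demand=3,sold=1 ship[2->3]=1 ship[1->2]=2 ship[0->1]=2 prod=3 -> [8 8 13 1]
Step 6: demand=3,sold=1 ship[2->3]=1 ship[1->2]=2 ship[0->1]=2 prod=3 -> [9 8 14 1]
Step 7: demand=3,sold=1 ship[2->3]=1 ship[1->2]=2 ship[0->1]=2 prod=3 -> [10 8 15 1]
Step 8: demand=3,sold=1 ship[2->3]=1 ship[1->2]=2 ship[0->1]=2 prod=3 -> [11 8 16 1]
Step 9: demand=3,sold=1 ship[2->3]=1 ship[1->2]=2 ship[0->1]=2 prod=3 -> [12 8 17 1]
Step 10: demand=3,sold=1 ship[2->3]=1 ship[1->2]=2 ship[0->1]=2 prod=3 -> [13 8 18 1]
Step 11: demand=3,sold=1 ship[2->3]=1 ship[1->2]=2 ship[0->1]=2 prod=3 -> [14 8 19 1]
Step 12: demand=3,sold=1 ship[2->3]=1 ship[1->2]=2 ship[0->1]=2 prod=3 -> [15 8 20 1]
First stockout at step 5

5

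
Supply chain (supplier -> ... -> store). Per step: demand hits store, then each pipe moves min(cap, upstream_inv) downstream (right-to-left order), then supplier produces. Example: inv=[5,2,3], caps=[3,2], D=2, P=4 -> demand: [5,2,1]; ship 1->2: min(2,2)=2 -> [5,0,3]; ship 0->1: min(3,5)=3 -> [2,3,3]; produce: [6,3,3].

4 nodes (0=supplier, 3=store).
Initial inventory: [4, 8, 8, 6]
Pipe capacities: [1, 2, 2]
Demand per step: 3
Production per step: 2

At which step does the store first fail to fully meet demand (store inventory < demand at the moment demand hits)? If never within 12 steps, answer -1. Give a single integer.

Step 1: demand=3,sold=3 ship[2->3]=2 ship[1->2]=2 ship[0->1]=1 prod=2 -> [5 7 8 5]
Step 2: demand=3,sold=3 ship[2->3]=2 ship[1->2]=2 ship[0->1]=1 prod=2 -> [6 6 8 4]
Step 3: demand=3,sold=3 ship[2->3]=2 ship[1->2]=2 ship[0->1]=1 prod=2 -> [7 5 8 3]
Step 4: demand=3,sold=3 ship[2->3]=2 ship[1->2]=2 ship[0->1]=1 prod=2 -> [8 4 8 2]
Step 5: demand=3,sold=2 ship[2->3]=2 ship[1->2]=2 ship[0->1]=1 prod=2 -> [9 3 8 2]
Step 6: demand=3,sold=2 ship[2->3]=2 ship[1->2]=2 ship[0->1]=1 prod=2 -> [10 2 8 2]
Step 7: demand=3,sold=2 ship[2->3]=2 ship[1->2]=2 ship[0->1]=1 prod=2 -> [11 1 8 2]
Step 8: demand=3,sold=2 ship[2->3]=2 ship[1->2]=1 ship[0->1]=1 prod=2 -> [12 1 7 2]
Step 9: demand=3,sold=2 ship[2->3]=2 ship[1->2]=1 ship[0->1]=1 prod=2 -> [13 1 6 2]
Step 10: demand=3,sold=2 ship[2->3]=2 ship[1->2]=1 ship[0->1]=1 prod=2 -> [14 1 5 2]
Step 11: demand=3,sold=2 ship[2->3]=2 ship[1->2]=1 ship[0->1]=1 prod=2 -> [15 1 4 2]
Step 12: demand=3,sold=2 ship[2->3]=2 ship[1->2]=1 ship[0->1]=1 prod=2 -> [16 1 3 2]
First stockout at step 5

5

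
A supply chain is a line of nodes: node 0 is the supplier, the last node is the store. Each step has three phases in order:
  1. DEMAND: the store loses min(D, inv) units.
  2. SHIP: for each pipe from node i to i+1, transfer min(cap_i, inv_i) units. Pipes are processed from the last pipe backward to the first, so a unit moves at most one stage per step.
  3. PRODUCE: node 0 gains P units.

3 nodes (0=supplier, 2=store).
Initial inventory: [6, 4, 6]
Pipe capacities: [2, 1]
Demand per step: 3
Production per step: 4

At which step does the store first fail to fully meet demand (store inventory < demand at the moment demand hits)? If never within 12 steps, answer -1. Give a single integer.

Step 1: demand=3,sold=3 ship[1->2]=1 ship[0->1]=2 prod=4 -> [8 5 4]
Step 2: demand=3,sold=3 ship[1->2]=1 ship[0->1]=2 prod=4 -> [10 6 2]
Step 3: demand=3,sold=2 ship[1->2]=1 ship[0->1]=2 prod=4 -> [12 7 1]
Step 4: demand=3,sold=1 ship[1->2]=1 ship[0->1]=2 prod=4 -> [14 8 1]
Step 5: demand=3,sold=1 ship[1->2]=1 ship[0->1]=2 prod=4 -> [16 9 1]
Step 6: demand=3,sold=1 ship[1->2]=1 ship[0->1]=2 prod=4 -> [18 10 1]
Step 7: demand=3,sold=1 ship[1->2]=1 ship[0->1]=2 prod=4 -> [20 11 1]
Step 8: demand=3,sold=1 ship[1->2]=1 ship[0->1]=2 prod=4 -> [22 12 1]
Step 9: demand=3,sold=1 ship[1->2]=1 ship[0->1]=2 prod=4 -> [24 13 1]
Step 10: demand=3,sold=1 ship[1->2]=1 ship[0->1]=2 prod=4 -> [26 14 1]
Step 11: demand=3,sold=1 ship[1->2]=1 ship[0->1]=2 prod=4 -> [28 15 1]
Step 12: demand=3,sold=1 ship[1->2]=1 ship[0->1]=2 prod=4 -> [30 16 1]
First stockout at step 3

3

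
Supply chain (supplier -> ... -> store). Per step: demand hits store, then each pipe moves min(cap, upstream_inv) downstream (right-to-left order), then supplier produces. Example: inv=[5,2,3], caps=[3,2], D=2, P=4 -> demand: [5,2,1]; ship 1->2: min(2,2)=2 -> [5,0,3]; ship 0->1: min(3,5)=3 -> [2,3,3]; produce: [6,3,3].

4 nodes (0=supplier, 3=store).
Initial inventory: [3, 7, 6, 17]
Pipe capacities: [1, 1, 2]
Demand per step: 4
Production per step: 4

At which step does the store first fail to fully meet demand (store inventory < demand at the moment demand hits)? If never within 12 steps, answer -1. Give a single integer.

Step 1: demand=4,sold=4 ship[2->3]=2 ship[1->2]=1 ship[0->1]=1 prod=4 -> [6 7 5 15]
Step 2: demand=4,sold=4 ship[2->3]=2 ship[1->2]=1 ship[0->1]=1 prod=4 -> [9 7 4 13]
Step 3: demand=4,sold=4 ship[2->3]=2 ship[1->2]=1 ship[0->1]=1 prod=4 -> [12 7 3 11]
Step 4: demand=4,sold=4 ship[2->3]=2 ship[1->2]=1 ship[0->1]=1 prod=4 -> [15 7 2 9]
Step 5: demand=4,sold=4 ship[2->3]=2 ship[1->2]=1 ship[0->1]=1 prod=4 -> [18 7 1 7]
Step 6: demand=4,sold=4 ship[2->3]=1 ship[1->2]=1 ship[0->1]=1 prod=4 -> [21 7 1 4]
Step 7: demand=4,sold=4 ship[2->3]=1 ship[1->2]=1 ship[0->1]=1 prod=4 -> [24 7 1 1]
Step 8: demand=4,sold=1 ship[2->3]=1 ship[1->2]=1 ship[0->1]=1 prod=4 -> [27 7 1 1]
Step 9: demand=4,sold=1 ship[2->3]=1 ship[1->2]=1 ship[0->1]=1 prod=4 -> [30 7 1 1]
Step 10: demand=4,sold=1 ship[2->3]=1 ship[1->2]=1 ship[0->1]=1 prod=4 -> [33 7 1 1]
Step 11: demand=4,sold=1 ship[2->3]=1 ship[1->2]=1 ship[0->1]=1 prod=4 -> [36 7 1 1]
Step 12: demand=4,sold=1 ship[2->3]=1 ship[1->2]=1 ship[0->1]=1 prod=4 -> [39 7 1 1]
First stockout at step 8

8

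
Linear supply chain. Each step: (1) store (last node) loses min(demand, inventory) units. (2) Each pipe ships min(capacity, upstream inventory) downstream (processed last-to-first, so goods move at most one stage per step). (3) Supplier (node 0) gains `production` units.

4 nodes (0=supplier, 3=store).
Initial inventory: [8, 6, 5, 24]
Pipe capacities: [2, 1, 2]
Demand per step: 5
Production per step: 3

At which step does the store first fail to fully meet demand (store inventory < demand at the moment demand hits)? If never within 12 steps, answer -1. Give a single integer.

Step 1: demand=5,sold=5 ship[2->3]=2 ship[1->2]=1 ship[0->1]=2 prod=3 -> [9 7 4 21]
Step 2: demand=5,sold=5 ship[2->3]=2 ship[1->2]=1 ship[0->1]=2 prod=3 -> [10 8 3 18]
Step 3: demand=5,sold=5 ship[2->3]=2 ship[1->2]=1 ship[0->1]=2 prod=3 -> [11 9 2 15]
Step 4: demand=5,sold=5 ship[2->3]=2 ship[1->2]=1 ship[0->1]=2 prod=3 -> [12 10 1 12]
Step 5: demand=5,sold=5 ship[2->3]=1 ship[1->2]=1 ship[0->1]=2 prod=3 -> [13 11 1 8]
Step 6: demand=5,sold=5 ship[2->3]=1 ship[1->2]=1 ship[0->1]=2 prod=3 -> [14 12 1 4]
Step 7: demand=5,sold=4 ship[2->3]=1 ship[1->2]=1 ship[0->1]=2 prod=3 -> [15 13 1 1]
Step 8: demand=5,sold=1 ship[2->3]=1 ship[1->2]=1 ship[0->1]=2 prod=3 -> [16 14 1 1]
Step 9: demand=5,sold=1 ship[2->3]=1 ship[1->2]=1 ship[0->1]=2 prod=3 -> [17 15 1 1]
Step 10: demand=5,sold=1 ship[2->3]=1 ship[1->2]=1 ship[0->1]=2 prod=3 -> [18 16 1 1]
Step 11: demand=5,sold=1 ship[2->3]=1 ship[1->2]=1 ship[0->1]=2 prod=3 -> [19 17 1 1]
Step 12: demand=5,sold=1 ship[2->3]=1 ship[1->2]=1 ship[0->1]=2 prod=3 -> [20 18 1 1]
First stockout at step 7

7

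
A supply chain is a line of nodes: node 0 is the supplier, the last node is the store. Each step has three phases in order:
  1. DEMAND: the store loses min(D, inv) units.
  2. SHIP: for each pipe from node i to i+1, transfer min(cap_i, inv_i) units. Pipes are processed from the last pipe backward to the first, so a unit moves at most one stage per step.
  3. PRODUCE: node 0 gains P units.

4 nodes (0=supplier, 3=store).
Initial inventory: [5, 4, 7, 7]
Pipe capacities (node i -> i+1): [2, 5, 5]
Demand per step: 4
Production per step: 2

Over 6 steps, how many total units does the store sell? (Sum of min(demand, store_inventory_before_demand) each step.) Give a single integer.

Step 1: sold=4 (running total=4) -> [5 2 6 8]
Step 2: sold=4 (running total=8) -> [5 2 3 9]
Step 3: sold=4 (running total=12) -> [5 2 2 8]
Step 4: sold=4 (running total=16) -> [5 2 2 6]
Step 5: sold=4 (running total=20) -> [5 2 2 4]
Step 6: sold=4 (running total=24) -> [5 2 2 2]

Answer: 24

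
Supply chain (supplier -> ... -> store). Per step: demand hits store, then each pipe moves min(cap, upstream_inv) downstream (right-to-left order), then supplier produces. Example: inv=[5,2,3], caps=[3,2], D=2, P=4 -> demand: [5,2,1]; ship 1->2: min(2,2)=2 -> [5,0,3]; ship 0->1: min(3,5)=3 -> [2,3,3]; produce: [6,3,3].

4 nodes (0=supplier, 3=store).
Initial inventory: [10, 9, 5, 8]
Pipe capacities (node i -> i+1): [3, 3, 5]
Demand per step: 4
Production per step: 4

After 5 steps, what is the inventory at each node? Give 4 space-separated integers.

Step 1: demand=4,sold=4 ship[2->3]=5 ship[1->2]=3 ship[0->1]=3 prod=4 -> inv=[11 9 3 9]
Step 2: demand=4,sold=4 ship[2->3]=3 ship[1->2]=3 ship[0->1]=3 prod=4 -> inv=[12 9 3 8]
Step 3: demand=4,sold=4 ship[2->3]=3 ship[1->2]=3 ship[0->1]=3 prod=4 -> inv=[13 9 3 7]
Step 4: demand=4,sold=4 ship[2->3]=3 ship[1->2]=3 ship[0->1]=3 prod=4 -> inv=[14 9 3 6]
Step 5: demand=4,sold=4 ship[2->3]=3 ship[1->2]=3 ship[0->1]=3 prod=4 -> inv=[15 9 3 5]

15 9 3 5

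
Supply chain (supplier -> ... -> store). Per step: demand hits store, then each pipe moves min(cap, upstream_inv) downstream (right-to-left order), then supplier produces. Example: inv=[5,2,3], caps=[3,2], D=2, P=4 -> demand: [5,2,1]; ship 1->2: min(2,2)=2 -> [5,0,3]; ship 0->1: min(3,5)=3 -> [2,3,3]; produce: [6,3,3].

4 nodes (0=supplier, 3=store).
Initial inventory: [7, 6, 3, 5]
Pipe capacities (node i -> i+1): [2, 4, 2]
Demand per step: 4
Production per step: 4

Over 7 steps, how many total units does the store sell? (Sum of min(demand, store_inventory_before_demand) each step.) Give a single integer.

Answer: 17

Derivation:
Step 1: sold=4 (running total=4) -> [9 4 5 3]
Step 2: sold=3 (running total=7) -> [11 2 7 2]
Step 3: sold=2 (running total=9) -> [13 2 7 2]
Step 4: sold=2 (running total=11) -> [15 2 7 2]
Step 5: sold=2 (running total=13) -> [17 2 7 2]
Step 6: sold=2 (running total=15) -> [19 2 7 2]
Step 7: sold=2 (running total=17) -> [21 2 7 2]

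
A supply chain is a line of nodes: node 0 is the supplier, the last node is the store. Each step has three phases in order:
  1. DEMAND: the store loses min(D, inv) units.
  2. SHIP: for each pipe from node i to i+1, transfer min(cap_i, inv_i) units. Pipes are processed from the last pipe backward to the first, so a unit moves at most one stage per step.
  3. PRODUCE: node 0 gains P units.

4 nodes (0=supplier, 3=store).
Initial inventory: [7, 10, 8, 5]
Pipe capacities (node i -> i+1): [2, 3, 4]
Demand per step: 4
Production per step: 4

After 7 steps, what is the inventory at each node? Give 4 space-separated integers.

Step 1: demand=4,sold=4 ship[2->3]=4 ship[1->2]=3 ship[0->1]=2 prod=4 -> inv=[9 9 7 5]
Step 2: demand=4,sold=4 ship[2->3]=4 ship[1->2]=3 ship[0->1]=2 prod=4 -> inv=[11 8 6 5]
Step 3: demand=4,sold=4 ship[2->3]=4 ship[1->2]=3 ship[0->1]=2 prod=4 -> inv=[13 7 5 5]
Step 4: demand=4,sold=4 ship[2->3]=4 ship[1->2]=3 ship[0->1]=2 prod=4 -> inv=[15 6 4 5]
Step 5: demand=4,sold=4 ship[2->3]=4 ship[1->2]=3 ship[0->1]=2 prod=4 -> inv=[17 5 3 5]
Step 6: demand=4,sold=4 ship[2->3]=3 ship[1->2]=3 ship[0->1]=2 prod=4 -> inv=[19 4 3 4]
Step 7: demand=4,sold=4 ship[2->3]=3 ship[1->2]=3 ship[0->1]=2 prod=4 -> inv=[21 3 3 3]

21 3 3 3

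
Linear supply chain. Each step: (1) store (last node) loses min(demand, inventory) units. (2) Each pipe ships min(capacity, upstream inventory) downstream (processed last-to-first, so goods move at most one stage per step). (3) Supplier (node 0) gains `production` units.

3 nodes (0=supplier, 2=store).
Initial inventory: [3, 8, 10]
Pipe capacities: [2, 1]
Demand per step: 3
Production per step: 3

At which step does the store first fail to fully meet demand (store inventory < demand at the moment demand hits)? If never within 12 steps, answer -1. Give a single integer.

Step 1: demand=3,sold=3 ship[1->2]=1 ship[0->1]=2 prod=3 -> [4 9 8]
Step 2: demand=3,sold=3 ship[1->2]=1 ship[0->1]=2 prod=3 -> [5 10 6]
Step 3: demand=3,sold=3 ship[1->2]=1 ship[0->1]=2 prod=3 -> [6 11 4]
Step 4: demand=3,sold=3 ship[1->2]=1 ship[0->1]=2 prod=3 -> [7 12 2]
Step 5: demand=3,sold=2 ship[1->2]=1 ship[0->1]=2 prod=3 -> [8 13 1]
Step 6: demand=3,sold=1 ship[1->2]=1 ship[0->1]=2 prod=3 -> [9 14 1]
Step 7: demand=3,sold=1 ship[1->2]=1 ship[0->1]=2 prod=3 -> [10 15 1]
Step 8: demand=3,sold=1 ship[1->2]=1 ship[0->1]=2 prod=3 -> [11 16 1]
Step 9: demand=3,sold=1 ship[1->2]=1 ship[0->1]=2 prod=3 -> [12 17 1]
Step 10: demand=3,sold=1 ship[1->2]=1 ship[0->1]=2 prod=3 -> [13 18 1]
Step 11: demand=3,sold=1 ship[1->2]=1 ship[0->1]=2 prod=3 -> [14 19 1]
Step 12: demand=3,sold=1 ship[1->2]=1 ship[0->1]=2 prod=3 -> [15 20 1]
First stockout at step 5

5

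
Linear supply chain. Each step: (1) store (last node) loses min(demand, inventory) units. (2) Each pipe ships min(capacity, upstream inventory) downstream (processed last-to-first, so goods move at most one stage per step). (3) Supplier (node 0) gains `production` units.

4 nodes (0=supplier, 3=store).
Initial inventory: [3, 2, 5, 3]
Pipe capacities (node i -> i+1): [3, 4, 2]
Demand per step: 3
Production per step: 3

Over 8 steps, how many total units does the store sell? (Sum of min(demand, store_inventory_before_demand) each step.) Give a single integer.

Answer: 17

Derivation:
Step 1: sold=3 (running total=3) -> [3 3 5 2]
Step 2: sold=2 (running total=5) -> [3 3 6 2]
Step 3: sold=2 (running total=7) -> [3 3 7 2]
Step 4: sold=2 (running total=9) -> [3 3 8 2]
Step 5: sold=2 (running total=11) -> [3 3 9 2]
Step 6: sold=2 (running total=13) -> [3 3 10 2]
Step 7: sold=2 (running total=15) -> [3 3 11 2]
Step 8: sold=2 (running total=17) -> [3 3 12 2]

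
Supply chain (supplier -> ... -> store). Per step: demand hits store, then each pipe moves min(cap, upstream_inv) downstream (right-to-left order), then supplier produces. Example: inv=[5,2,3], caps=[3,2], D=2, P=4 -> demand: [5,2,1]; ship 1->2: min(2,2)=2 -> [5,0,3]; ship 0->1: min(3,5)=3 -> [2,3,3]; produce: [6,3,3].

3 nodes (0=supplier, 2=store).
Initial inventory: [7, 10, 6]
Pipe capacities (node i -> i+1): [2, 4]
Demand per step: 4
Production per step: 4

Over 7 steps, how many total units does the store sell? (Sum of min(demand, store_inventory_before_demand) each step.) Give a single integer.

Answer: 26

Derivation:
Step 1: sold=4 (running total=4) -> [9 8 6]
Step 2: sold=4 (running total=8) -> [11 6 6]
Step 3: sold=4 (running total=12) -> [13 4 6]
Step 4: sold=4 (running total=16) -> [15 2 6]
Step 5: sold=4 (running total=20) -> [17 2 4]
Step 6: sold=4 (running total=24) -> [19 2 2]
Step 7: sold=2 (running total=26) -> [21 2 2]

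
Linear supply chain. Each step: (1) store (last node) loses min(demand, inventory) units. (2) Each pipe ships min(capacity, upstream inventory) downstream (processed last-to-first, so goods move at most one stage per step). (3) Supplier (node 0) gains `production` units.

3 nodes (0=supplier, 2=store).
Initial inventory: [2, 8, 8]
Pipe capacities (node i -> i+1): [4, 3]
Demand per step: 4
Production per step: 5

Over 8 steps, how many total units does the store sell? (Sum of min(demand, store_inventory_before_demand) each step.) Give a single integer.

Answer: 29

Derivation:
Step 1: sold=4 (running total=4) -> [5 7 7]
Step 2: sold=4 (running total=8) -> [6 8 6]
Step 3: sold=4 (running total=12) -> [7 9 5]
Step 4: sold=4 (running total=16) -> [8 10 4]
Step 5: sold=4 (running total=20) -> [9 11 3]
Step 6: sold=3 (running total=23) -> [10 12 3]
Step 7: sold=3 (running total=26) -> [11 13 3]
Step 8: sold=3 (running total=29) -> [12 14 3]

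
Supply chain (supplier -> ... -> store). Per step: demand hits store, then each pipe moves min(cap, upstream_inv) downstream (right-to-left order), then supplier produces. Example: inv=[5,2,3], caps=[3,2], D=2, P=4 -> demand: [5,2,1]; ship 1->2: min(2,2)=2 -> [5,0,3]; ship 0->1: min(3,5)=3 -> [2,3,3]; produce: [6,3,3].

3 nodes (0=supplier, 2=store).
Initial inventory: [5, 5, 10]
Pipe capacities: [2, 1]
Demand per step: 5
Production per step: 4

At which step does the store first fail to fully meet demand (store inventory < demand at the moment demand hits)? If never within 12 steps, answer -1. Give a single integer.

Step 1: demand=5,sold=5 ship[1->2]=1 ship[0->1]=2 prod=4 -> [7 6 6]
Step 2: demand=5,sold=5 ship[1->2]=1 ship[0->1]=2 prod=4 -> [9 7 2]
Step 3: demand=5,sold=2 ship[1->2]=1 ship[0->1]=2 prod=4 -> [11 8 1]
Step 4: demand=5,sold=1 ship[1->2]=1 ship[0->1]=2 prod=4 -> [13 9 1]
Step 5: demand=5,sold=1 ship[1->2]=1 ship[0->1]=2 prod=4 -> [15 10 1]
Step 6: demand=5,sold=1 ship[1->2]=1 ship[0->1]=2 prod=4 -> [17 11 1]
Step 7: demand=5,sold=1 ship[1->2]=1 ship[0->1]=2 prod=4 -> [19 12 1]
Step 8: demand=5,sold=1 ship[1->2]=1 ship[0->1]=2 prod=4 -> [21 13 1]
Step 9: demand=5,sold=1 ship[1->2]=1 ship[0->1]=2 prod=4 -> [23 14 1]
Step 10: demand=5,sold=1 ship[1->2]=1 ship[0->1]=2 prod=4 -> [25 15 1]
Step 11: demand=5,sold=1 ship[1->2]=1 ship[0->1]=2 prod=4 -> [27 16 1]
Step 12: demand=5,sold=1 ship[1->2]=1 ship[0->1]=2 prod=4 -> [29 17 1]
First stockout at step 3

3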